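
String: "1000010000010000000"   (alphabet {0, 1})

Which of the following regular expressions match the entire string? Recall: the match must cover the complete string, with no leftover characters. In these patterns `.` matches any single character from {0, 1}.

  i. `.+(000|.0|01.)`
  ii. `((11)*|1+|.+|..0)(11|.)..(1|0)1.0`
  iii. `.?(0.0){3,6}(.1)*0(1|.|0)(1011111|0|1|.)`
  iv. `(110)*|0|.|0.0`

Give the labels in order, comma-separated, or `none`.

i → match
ii → no match
iii → match
iv → no match

i, iii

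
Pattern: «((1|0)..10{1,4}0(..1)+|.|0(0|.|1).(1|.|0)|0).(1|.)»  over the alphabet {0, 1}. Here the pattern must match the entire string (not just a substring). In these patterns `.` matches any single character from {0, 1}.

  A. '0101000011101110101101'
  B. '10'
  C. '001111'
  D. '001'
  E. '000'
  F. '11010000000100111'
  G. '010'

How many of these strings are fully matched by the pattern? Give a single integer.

6

A → match
B → no match
C → match
D → match
E → match
F → match
G → match
Total matched: 6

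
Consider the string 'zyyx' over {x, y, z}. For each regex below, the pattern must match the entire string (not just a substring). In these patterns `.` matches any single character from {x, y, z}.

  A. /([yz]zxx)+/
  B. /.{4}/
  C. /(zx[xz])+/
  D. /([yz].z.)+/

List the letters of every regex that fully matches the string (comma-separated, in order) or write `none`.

B

A → no match — must end with 'zxx'
B → match
C → no match — must start with 'zx'
D → no match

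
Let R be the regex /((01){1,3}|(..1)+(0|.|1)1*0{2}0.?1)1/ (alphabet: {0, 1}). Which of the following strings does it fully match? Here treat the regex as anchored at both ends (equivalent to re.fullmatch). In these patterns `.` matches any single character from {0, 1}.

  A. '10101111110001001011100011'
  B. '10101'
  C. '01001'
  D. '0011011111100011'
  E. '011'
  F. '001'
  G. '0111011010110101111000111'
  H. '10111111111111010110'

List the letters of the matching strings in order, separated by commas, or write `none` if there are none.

D, E

A → no match
B → no match
C → no match
D → match
E → match
F → no match
G → no match
H → no match — must end with '1'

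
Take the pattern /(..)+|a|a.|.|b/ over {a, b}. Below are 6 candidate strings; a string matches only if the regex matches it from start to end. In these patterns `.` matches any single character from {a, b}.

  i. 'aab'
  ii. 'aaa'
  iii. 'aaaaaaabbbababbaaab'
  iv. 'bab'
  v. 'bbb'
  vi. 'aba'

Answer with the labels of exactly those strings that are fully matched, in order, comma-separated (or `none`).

i → no match
ii → no match
iii → no match
iv → no match
v → no match
vi → no match

none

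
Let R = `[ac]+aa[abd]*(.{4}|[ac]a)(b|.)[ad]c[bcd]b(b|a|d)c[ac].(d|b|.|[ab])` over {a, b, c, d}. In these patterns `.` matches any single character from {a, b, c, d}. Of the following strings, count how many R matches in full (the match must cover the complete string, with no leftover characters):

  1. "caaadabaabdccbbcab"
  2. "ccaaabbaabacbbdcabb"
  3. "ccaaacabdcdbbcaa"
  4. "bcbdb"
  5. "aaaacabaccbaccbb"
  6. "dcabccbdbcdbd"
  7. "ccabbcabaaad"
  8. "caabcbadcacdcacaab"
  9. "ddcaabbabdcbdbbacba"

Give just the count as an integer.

1 → no match
2 → match
3 → no match
4 → no match
5 → match
6 → no match
7 → no match
8 → no match
9 → no match
Total matched: 2

2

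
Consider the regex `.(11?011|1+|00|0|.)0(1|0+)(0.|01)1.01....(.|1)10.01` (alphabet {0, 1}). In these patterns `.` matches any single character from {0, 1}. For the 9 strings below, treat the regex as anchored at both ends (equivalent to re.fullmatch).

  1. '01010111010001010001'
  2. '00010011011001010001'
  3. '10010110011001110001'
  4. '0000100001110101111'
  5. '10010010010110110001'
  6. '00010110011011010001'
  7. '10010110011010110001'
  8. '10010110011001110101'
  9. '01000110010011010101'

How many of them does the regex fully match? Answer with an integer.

1 → match
2 → match
3 → match
4 → no match — must end with '01'
5 → match
6 → match
7 → match
8 → match
9 → match
Total matched: 8

8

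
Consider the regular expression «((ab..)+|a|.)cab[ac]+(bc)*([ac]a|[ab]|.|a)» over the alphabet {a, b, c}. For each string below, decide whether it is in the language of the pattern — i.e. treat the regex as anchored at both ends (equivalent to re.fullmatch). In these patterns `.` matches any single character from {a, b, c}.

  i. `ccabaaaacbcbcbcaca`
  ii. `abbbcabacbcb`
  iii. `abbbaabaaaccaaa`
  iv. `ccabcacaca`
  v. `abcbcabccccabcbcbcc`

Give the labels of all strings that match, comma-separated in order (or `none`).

ii, iv, v

i → no match
ii. `abbbcabacbcb` → match
iii → no match
iv. `ccabcacaca` → match
v → match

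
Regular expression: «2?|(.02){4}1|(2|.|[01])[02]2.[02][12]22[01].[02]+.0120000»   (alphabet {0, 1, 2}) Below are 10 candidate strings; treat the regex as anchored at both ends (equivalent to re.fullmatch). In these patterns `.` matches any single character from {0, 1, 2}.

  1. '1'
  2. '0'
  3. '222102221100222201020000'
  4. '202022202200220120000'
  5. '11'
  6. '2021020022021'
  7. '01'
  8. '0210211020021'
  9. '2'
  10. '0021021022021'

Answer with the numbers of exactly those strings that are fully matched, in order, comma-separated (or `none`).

6, 9, 10

1 → no match
2 → no match
3 → no match
4 → no match
5 → no match
6 → match
7 → no match
8 → no match
9 → match
10 → match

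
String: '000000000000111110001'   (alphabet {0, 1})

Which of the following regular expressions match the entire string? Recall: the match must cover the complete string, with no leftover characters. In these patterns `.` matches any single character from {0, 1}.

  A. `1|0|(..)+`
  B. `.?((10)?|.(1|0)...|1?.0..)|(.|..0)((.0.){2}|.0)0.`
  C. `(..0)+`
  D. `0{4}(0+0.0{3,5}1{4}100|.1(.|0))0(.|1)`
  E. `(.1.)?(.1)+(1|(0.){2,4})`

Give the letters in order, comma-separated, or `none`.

D

A → no match
B → no match
C → no match — must end with '0'
D → match
E → no match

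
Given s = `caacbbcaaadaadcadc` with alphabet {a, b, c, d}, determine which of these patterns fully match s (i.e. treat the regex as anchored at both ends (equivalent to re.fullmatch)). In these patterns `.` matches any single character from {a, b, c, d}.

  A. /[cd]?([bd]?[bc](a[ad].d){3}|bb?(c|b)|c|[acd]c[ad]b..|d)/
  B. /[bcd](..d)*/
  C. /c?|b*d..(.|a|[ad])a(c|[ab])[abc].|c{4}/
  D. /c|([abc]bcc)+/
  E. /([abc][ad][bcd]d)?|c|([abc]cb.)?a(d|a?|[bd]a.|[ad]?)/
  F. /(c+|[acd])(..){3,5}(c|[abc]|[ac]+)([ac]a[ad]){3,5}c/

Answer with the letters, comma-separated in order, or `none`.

A → no match
B → no match
C → no match
D → no match
E → no match
F → match

F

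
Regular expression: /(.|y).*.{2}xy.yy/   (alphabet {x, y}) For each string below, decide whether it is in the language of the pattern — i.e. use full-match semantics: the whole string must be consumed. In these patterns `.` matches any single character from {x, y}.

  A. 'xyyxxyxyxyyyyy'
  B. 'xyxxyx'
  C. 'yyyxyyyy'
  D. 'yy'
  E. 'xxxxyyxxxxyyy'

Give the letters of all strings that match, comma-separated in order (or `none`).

A → no match
B. 'xyxxyx' → no match — must end with 'yy'
C. 'yyyxyyyy' → match
D. 'yy' → no match
E → no match

C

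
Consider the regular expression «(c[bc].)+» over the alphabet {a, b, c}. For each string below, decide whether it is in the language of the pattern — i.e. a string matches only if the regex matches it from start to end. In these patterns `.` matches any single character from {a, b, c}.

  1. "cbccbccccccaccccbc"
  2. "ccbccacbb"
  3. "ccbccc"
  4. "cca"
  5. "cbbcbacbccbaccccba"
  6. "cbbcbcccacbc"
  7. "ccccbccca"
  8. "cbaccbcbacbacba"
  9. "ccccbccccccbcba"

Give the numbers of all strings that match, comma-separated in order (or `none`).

1, 2, 3, 4, 5, 6, 7, 8, 9

1 → match
2 → match
3 → match
4 → match
5 → match
6 → match
7 → match
8 → match
9 → match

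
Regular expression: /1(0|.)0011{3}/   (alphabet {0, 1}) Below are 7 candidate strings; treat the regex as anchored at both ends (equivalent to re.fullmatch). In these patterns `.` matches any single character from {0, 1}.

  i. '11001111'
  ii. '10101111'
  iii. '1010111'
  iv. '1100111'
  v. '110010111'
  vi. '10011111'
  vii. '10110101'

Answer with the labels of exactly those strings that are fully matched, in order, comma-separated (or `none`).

i

i → match
ii → no match
iii → no match
iv → no match
v → no match
vi → no match
vii → no match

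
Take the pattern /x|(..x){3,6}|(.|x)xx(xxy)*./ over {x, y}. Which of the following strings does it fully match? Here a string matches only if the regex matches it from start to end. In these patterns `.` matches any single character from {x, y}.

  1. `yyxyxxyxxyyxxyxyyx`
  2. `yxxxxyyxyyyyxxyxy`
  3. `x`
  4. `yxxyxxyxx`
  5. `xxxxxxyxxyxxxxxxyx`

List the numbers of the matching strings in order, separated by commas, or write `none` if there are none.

1 → match
2 → no match
3 → match
4 → match
5 → match

1, 3, 4, 5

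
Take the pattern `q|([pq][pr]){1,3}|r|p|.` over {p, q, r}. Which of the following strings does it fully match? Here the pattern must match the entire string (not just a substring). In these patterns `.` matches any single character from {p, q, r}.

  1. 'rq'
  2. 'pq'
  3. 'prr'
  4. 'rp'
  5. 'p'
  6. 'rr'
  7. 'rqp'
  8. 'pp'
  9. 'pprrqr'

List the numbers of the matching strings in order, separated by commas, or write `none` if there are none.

1. 'rq' → no match
2. 'pq' → no match
3. 'prr' → no match
4. 'rp' → no match
5. 'p' → match
6. 'rr' → no match
7. 'rqp' → no match
8. 'pp' → match
9. 'pprrqr' → no match

5, 8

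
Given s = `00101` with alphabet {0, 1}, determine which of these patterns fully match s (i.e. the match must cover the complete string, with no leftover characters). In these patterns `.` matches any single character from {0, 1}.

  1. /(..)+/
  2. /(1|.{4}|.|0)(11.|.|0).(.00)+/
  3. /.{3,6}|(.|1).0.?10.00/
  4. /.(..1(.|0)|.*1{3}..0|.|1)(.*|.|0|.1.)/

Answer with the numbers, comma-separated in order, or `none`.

1 → no match
2 → no match — must end with `00`
3 → match
4 → match

3, 4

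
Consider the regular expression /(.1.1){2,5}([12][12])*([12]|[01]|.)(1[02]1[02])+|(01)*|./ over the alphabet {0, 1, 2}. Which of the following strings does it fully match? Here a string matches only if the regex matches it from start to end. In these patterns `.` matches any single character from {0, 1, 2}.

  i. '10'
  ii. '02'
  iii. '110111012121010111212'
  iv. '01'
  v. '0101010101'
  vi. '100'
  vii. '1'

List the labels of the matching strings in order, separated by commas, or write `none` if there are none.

i. '10' → no match
ii. '02' → no match
iii → match
iv. '01' → match
v. '0101010101' → match
vi. '100' → no match
vii. '1' → match

iii, iv, v, vii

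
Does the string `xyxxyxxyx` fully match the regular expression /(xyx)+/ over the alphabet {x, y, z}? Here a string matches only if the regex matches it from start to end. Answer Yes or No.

Yes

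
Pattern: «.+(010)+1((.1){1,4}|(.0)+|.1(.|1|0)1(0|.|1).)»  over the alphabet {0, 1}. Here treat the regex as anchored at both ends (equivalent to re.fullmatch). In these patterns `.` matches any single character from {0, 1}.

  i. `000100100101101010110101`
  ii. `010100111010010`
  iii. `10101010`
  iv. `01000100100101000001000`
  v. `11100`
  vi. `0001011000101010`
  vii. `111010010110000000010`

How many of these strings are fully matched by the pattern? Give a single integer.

i → no match
ii → no match
iii → no match
iv → no match
v → no match
vi → match
vii → no match
Total matched: 1

1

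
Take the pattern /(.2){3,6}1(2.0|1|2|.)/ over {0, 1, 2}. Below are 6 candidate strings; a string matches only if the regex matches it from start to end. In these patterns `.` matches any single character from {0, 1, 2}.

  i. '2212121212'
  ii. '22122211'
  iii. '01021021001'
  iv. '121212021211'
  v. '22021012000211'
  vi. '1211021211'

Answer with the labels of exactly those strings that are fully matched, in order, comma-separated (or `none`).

i, ii, iv

i. '2212121212' → match
ii. '22122211' → match
iii. '01021021001' → no match
iv. '121212021211' → match
v → no match
vi. '1211021211' → no match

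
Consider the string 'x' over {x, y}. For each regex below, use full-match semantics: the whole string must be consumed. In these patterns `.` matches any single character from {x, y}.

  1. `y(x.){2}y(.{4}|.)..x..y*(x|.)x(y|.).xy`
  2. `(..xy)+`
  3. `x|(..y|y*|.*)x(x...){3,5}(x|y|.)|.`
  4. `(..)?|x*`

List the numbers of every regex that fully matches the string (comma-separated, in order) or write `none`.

3, 4

1 → no match — must start with 'yx'
2 → no match — must end with 'xy'
3 → match
4 → match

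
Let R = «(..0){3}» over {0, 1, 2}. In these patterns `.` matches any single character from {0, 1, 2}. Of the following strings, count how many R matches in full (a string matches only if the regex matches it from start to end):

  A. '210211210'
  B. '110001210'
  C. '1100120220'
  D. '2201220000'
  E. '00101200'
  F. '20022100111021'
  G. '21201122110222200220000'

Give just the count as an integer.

A → no match
B → no match
C → no match
D → no match
E → no match
F → no match — must end with '0'
G → no match
Total matched: 0

0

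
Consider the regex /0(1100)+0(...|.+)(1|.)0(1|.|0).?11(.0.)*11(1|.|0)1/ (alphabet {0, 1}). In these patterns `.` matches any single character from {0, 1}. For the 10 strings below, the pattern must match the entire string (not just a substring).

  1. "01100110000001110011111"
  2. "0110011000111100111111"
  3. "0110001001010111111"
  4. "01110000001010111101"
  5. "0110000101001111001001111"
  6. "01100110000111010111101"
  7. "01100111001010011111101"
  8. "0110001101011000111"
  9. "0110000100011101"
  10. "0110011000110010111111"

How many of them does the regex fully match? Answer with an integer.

6

1 → match
2 → match
3 → match
4 → no match — must start with "01100"
5 → match
6 → match
7 → no match
8 → no match
9 → no match
10 → match
Total matched: 6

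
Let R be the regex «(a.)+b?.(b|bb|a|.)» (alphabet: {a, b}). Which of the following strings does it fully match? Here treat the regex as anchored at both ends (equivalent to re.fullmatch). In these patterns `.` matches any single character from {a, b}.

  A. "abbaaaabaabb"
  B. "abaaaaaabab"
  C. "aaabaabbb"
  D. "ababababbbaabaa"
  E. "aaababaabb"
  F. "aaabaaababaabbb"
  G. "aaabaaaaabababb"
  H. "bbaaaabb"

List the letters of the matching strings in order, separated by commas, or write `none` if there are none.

B, C, E, F, G

A → no match
B → match
C → match
D → no match
E → match
F → match
G → match
H → no match — must start with "a"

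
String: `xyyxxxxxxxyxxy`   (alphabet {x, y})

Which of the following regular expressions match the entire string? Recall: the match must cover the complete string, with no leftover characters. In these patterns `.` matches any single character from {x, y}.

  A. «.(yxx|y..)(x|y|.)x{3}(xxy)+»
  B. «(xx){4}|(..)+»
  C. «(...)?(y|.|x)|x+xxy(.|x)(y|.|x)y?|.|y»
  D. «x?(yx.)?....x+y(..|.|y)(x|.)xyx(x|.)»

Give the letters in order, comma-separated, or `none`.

A, B

A → match
B → match
C → no match
D → no match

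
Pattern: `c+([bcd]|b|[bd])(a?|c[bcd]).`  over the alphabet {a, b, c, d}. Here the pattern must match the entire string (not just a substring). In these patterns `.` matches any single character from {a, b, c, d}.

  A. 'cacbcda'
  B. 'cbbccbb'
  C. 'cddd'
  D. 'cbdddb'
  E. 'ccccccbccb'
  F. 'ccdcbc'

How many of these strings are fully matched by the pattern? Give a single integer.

2

A → no match
B → no match
C → no match
D → no match
E → match
F → match
Total matched: 2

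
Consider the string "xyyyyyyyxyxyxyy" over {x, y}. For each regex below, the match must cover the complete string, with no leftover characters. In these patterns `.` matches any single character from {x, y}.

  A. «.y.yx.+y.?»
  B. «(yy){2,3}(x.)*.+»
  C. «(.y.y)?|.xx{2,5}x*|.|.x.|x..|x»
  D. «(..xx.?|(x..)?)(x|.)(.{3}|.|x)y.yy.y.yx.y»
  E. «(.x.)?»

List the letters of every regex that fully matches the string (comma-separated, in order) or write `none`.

D

A → no match
B → no match — must start with "yy"
C → no match
D → match
E → no match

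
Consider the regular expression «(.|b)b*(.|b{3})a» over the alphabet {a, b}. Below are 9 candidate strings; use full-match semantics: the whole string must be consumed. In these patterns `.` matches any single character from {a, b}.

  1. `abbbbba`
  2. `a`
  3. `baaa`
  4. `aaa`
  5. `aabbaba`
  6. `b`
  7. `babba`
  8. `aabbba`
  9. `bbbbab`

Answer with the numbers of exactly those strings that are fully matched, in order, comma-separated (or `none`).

1. `abbbbba` → match
2. `a` → no match
3. `baaa` → no match
4. `aaa` → match
5. `aabbaba` → no match
6. `b` → no match — must end with `a`
7. `babba` → no match
8. `aabbba` → no match
9. `bbbbab` → no match — must end with `a`

1, 4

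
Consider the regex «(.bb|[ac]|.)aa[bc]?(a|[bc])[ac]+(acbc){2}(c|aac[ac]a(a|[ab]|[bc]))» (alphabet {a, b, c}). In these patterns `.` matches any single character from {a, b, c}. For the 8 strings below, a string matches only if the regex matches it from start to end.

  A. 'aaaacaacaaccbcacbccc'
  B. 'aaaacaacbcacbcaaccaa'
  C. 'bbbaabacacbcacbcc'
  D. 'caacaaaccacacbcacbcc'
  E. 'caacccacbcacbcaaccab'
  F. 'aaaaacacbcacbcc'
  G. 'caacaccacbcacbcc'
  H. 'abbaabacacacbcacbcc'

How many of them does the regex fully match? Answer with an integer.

7

A → no match
B → match
C → match
D → match
E → match
F → match
G → match
H → match
Total matched: 7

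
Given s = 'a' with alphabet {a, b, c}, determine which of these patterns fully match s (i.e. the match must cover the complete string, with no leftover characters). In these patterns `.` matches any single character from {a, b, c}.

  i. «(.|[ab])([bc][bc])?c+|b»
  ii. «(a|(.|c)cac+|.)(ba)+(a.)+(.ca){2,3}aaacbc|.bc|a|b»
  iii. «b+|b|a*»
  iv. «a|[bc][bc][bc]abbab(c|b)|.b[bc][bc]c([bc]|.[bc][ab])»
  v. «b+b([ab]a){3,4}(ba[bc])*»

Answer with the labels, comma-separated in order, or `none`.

i → no match
ii → match
iii → match
iv → match
v → no match — must start with 'b'

ii, iii, iv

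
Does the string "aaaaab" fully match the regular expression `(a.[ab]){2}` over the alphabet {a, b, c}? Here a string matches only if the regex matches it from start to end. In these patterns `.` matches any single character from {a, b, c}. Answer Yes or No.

Yes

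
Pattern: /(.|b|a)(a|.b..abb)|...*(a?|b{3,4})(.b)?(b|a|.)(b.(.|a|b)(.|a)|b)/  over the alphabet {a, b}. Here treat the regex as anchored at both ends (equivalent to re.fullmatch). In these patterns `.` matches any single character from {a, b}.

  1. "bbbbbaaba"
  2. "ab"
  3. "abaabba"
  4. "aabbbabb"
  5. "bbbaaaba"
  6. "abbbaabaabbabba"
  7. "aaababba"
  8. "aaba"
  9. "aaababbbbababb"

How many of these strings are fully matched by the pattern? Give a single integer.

2

1 → no match
2 → no match
3 → no match
4 → match
5 → no match
6 → no match
7 → no match
8 → no match
9 → match
Total matched: 2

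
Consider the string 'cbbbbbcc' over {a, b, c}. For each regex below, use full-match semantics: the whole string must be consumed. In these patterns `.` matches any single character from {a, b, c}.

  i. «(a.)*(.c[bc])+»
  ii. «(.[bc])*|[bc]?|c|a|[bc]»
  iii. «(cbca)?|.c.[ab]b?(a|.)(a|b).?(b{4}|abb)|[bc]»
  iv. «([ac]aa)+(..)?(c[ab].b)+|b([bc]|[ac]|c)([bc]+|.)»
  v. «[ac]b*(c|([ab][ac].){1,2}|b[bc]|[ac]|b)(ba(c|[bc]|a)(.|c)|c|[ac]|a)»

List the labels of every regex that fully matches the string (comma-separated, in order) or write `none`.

ii, v

i → no match
ii → match
iii → no match
iv → no match
v → match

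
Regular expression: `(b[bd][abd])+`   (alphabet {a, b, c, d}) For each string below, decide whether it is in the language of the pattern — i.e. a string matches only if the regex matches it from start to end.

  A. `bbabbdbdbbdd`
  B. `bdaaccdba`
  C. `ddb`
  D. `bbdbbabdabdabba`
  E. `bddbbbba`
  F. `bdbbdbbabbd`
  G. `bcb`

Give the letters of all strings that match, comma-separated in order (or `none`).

A → match
B → no match
C → no match — must start with `b`
D → match
E → no match
F → no match
G → no match

A, D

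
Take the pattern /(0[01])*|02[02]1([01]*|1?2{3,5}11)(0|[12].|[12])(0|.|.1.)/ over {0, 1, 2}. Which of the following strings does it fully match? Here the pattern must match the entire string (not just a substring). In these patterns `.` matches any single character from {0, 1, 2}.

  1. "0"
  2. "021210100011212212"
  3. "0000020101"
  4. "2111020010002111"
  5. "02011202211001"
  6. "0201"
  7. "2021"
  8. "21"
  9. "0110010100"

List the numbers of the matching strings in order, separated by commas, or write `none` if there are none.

1 → no match
2 → no match
3 → no match
4 → no match
5 → no match
6 → no match
7 → no match
8 → no match
9 → no match

none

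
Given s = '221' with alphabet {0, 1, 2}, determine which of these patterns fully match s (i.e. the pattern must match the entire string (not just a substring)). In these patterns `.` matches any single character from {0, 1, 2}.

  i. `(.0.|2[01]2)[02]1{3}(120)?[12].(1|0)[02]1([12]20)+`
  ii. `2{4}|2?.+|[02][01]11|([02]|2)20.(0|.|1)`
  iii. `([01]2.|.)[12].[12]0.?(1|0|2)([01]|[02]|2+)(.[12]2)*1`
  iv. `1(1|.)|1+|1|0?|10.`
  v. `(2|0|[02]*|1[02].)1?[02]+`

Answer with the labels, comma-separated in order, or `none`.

i → no match — must end with '20'
ii → match
iii → no match
iv → no match
v → no match

ii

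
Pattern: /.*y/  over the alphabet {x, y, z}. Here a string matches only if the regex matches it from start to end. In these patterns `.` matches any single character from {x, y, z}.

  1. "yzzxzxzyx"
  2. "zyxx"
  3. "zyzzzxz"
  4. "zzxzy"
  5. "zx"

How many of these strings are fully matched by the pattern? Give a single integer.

1

1 → no match — must end with "y"
2 → no match — must end with "y"
3 → no match — must end with "y"
4 → match
5 → no match — must end with "y"
Total matched: 1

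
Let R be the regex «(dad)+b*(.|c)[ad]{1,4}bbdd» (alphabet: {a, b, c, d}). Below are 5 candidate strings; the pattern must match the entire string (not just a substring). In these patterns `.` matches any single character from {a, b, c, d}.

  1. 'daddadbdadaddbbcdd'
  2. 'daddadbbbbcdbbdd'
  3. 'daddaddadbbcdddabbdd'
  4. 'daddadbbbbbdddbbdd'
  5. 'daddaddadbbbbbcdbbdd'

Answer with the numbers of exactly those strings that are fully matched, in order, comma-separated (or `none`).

1 → no match — must end with 'bbdd'
2 → match
3 → match
4 → match
5 → match

2, 3, 4, 5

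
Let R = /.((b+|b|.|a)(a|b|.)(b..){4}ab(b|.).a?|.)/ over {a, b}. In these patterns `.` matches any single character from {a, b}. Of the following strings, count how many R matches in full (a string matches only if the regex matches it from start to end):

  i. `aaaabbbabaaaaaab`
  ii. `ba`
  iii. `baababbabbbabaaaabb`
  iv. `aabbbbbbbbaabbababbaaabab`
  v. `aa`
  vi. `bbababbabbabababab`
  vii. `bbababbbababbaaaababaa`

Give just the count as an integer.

i → no match
ii → match
iii → no match
iv → no match
v → match
vi → no match
vii → no match
Total matched: 2

2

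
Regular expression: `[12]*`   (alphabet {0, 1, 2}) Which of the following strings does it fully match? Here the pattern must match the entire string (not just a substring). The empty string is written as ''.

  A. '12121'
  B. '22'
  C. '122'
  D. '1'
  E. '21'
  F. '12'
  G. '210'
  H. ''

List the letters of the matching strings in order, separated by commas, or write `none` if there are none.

A, B, C, D, E, F, H

A → match
B → match
C → match
D → match
E → match
F → match
G → no match
H → match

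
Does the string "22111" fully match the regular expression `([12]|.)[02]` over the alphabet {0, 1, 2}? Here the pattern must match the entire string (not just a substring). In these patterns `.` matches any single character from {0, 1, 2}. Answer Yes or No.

No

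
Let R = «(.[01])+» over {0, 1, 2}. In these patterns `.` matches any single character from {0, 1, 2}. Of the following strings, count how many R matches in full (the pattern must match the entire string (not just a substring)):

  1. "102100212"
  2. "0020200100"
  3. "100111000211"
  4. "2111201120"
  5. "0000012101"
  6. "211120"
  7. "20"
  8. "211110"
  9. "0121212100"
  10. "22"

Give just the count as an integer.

1 → no match
2 → match
3 → no match
4 → match
5 → match
6 → match
7 → match
8 → match
9 → match
10 → no match
Total matched: 7

7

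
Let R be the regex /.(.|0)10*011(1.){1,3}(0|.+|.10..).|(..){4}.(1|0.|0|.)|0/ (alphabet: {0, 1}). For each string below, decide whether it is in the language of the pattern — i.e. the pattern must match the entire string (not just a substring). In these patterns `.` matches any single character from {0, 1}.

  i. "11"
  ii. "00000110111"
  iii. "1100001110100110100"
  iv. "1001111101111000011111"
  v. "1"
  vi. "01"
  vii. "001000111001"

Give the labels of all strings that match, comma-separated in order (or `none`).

i → no match
ii → no match
iii → no match
iv → no match
v → no match
vi → no match
vii → match

vii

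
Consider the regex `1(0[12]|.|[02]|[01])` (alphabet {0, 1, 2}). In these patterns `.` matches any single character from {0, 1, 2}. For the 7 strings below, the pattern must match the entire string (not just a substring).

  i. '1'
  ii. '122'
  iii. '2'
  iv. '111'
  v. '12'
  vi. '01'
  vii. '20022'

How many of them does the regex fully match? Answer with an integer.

1

i → no match
ii → no match
iii → no match — must start with '1'
iv → no match
v → match
vi → no match — must start with '1'
vii → no match — must start with '1'
Total matched: 1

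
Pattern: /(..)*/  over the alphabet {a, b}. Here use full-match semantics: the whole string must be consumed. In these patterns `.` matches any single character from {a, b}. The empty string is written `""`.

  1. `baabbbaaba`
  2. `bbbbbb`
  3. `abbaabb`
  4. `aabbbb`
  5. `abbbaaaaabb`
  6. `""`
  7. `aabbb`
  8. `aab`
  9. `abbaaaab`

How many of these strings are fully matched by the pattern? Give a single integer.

1 → match
2 → match
3 → no match
4 → match
5 → no match
6 → match
7 → no match
8 → no match
9 → match
Total matched: 5

5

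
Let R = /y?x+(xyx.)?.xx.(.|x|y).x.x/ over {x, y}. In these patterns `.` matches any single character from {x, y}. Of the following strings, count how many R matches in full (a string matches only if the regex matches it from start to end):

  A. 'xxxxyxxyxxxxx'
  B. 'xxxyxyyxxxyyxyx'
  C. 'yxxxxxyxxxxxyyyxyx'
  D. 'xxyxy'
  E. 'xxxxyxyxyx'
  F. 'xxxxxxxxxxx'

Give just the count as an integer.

5

A → match
B → match
C → match
D → no match — must end with 'x'
E → match
F → match
Total matched: 5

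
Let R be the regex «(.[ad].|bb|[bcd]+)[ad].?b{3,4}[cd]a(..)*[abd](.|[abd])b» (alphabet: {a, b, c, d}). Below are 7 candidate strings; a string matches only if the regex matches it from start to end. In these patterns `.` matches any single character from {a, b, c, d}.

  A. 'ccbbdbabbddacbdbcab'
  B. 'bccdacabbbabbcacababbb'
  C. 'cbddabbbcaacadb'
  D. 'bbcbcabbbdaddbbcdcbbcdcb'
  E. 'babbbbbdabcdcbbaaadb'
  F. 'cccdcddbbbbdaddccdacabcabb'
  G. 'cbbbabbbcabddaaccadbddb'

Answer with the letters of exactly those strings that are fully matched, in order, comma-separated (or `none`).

A → no match
B → no match
C → match
D → match
E → match
F → match
G → match

C, D, E, F, G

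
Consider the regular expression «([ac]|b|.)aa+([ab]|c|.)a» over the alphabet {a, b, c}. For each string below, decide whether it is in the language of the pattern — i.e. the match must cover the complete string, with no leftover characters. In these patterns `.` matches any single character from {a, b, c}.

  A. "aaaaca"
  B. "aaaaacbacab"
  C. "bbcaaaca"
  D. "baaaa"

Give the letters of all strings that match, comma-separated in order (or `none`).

A, D

A → match
B → no match — must end with "a"
C → no match
D → match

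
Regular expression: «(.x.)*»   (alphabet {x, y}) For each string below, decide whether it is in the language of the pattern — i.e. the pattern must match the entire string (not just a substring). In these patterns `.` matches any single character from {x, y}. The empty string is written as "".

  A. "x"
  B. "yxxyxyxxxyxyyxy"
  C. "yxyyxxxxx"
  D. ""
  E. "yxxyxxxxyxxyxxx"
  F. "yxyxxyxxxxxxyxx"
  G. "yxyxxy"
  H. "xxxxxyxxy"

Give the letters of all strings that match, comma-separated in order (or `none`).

A → no match
B → match
C → match
D → match
E → match
F → match
G → match
H → match

B, C, D, E, F, G, H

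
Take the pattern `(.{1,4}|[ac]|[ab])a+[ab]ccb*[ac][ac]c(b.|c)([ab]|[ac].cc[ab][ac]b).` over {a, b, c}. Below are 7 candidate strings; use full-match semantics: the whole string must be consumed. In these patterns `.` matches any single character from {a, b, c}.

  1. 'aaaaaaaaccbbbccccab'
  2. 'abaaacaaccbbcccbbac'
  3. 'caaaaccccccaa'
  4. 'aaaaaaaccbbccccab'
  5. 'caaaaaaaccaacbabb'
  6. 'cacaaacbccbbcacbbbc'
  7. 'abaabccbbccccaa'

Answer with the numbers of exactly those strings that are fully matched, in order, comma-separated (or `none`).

1 → match
2 → no match
3 → match
4 → match
5 → match
6 → no match
7 → match

1, 3, 4, 5, 7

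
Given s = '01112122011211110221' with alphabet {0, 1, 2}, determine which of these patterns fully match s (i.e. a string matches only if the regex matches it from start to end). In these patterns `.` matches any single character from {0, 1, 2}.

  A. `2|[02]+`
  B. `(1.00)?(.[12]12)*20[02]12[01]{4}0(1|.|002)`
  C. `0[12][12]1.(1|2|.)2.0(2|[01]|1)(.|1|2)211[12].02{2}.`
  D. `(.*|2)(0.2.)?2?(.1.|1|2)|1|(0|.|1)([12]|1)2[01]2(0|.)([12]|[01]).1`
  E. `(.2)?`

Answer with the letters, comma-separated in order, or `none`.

A → no match
B → no match
C → match
D → match
E → no match

C, D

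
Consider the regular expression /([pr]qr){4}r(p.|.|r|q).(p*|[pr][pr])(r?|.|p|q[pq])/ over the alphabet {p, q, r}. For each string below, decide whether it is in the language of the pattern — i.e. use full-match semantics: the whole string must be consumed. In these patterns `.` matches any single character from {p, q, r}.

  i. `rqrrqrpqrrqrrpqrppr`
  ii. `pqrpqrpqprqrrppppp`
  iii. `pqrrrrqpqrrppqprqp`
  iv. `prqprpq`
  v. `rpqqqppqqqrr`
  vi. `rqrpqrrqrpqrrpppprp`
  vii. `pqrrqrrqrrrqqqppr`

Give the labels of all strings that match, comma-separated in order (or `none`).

i → match
ii → no match
iii → no match
iv. `prqprpq` → no match
v. `rpqqqppqqqrr` → no match
vi → match
vii → no match

i, vi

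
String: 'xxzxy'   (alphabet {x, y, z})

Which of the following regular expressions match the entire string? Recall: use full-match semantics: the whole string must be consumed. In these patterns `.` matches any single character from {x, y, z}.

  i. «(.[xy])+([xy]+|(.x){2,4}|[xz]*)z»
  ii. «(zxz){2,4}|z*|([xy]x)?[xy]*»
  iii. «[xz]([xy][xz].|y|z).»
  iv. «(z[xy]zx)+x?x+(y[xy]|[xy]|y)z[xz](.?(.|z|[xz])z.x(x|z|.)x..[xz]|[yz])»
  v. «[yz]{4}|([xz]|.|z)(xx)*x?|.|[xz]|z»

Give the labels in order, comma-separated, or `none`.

iii

i → no match — must end with 'z'
ii → no match
iii → match
iv → no match — must start with 'z'
v → no match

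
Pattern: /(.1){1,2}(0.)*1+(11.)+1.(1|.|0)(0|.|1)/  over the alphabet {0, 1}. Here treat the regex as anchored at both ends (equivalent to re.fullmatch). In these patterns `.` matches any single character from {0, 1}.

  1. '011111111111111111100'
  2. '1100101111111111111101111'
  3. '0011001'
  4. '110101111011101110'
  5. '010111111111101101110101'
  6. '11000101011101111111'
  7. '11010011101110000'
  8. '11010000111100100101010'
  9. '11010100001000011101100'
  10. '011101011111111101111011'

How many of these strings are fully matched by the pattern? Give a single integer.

1 → match
2 → no match
3 → no match
4 → no match
5 → no match
6 → no match
7 → no match
8 → no match
9 → no match
10 → match
Total matched: 2

2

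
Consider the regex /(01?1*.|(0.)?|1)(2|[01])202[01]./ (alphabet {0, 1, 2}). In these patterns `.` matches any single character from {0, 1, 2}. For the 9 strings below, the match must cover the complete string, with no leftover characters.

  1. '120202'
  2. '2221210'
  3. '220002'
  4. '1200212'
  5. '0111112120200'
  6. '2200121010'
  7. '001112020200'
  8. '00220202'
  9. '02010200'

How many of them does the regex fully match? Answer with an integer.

3

1 → match
2 → no match
3 → no match
4 → no match
5 → match
6 → no match
7 → no match
8 → match
9 → no match
Total matched: 3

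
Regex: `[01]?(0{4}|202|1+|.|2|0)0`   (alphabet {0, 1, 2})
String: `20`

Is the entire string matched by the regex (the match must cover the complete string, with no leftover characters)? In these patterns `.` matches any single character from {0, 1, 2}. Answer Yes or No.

Yes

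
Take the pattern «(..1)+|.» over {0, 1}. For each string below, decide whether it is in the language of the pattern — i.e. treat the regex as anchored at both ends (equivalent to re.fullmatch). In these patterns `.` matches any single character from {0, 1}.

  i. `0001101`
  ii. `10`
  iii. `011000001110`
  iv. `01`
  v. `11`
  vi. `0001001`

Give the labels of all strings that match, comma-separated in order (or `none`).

none

i → no match
ii → no match
iii → no match
iv → no match
v → no match
vi → no match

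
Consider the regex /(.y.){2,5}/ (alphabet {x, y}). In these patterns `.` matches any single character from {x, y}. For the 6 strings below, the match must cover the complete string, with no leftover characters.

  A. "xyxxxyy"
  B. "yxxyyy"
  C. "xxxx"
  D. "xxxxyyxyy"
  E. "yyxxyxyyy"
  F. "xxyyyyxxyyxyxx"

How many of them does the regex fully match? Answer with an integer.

1

A. "xyxxxyy" → no match
B. "yxxyyy" → no match
C. "xxxx" → no match
D. "xxxxyyxyy" → no match
E. "yyxxyxyyy" → match
F → no match
Total matched: 1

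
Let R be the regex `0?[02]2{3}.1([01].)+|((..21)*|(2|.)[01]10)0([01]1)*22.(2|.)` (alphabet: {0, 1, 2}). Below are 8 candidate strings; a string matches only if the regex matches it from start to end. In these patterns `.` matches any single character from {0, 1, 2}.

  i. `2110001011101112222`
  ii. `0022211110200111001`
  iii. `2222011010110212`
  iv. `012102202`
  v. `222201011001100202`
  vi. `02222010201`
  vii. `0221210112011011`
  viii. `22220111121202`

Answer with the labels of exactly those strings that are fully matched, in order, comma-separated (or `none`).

i, ii, iii, iv, v, vi, viii

i → match
ii → match
iii → match
iv → match
v → match
vi → match
vii → no match
viii → match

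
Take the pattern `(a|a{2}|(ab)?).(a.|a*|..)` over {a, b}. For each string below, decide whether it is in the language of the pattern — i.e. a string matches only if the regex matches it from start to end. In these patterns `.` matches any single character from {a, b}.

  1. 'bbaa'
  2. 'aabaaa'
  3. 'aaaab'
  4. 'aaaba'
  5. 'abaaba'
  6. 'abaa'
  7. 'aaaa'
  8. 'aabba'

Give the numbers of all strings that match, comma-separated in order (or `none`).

1 → no match
2 → match
3 → match
4 → match
5 → no match
6 → match
7 → match
8 → match

2, 3, 4, 6, 7, 8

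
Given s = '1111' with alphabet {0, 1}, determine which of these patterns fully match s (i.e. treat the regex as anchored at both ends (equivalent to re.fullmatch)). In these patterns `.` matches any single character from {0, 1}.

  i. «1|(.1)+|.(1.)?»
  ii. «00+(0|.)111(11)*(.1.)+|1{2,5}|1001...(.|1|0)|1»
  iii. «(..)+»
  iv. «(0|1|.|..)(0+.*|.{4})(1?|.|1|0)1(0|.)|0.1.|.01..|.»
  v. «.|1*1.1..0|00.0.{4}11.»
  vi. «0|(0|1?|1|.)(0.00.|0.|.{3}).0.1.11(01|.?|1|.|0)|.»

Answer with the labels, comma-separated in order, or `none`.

i → match
ii → match
iii → match
iv → no match
v → no match
vi → no match

i, ii, iii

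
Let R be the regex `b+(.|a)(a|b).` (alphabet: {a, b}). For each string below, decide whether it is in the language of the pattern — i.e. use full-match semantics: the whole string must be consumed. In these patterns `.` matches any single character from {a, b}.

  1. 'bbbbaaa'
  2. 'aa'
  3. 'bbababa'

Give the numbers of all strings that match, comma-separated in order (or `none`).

1

1 → match
2 → no match — must start with 'b'
3 → no match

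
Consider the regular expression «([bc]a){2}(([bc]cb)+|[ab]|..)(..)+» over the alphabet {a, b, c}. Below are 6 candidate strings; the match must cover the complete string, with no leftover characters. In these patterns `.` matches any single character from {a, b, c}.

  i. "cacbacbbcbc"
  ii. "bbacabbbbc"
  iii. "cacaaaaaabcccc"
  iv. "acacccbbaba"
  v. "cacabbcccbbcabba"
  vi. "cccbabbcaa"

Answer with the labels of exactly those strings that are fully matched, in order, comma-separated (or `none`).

i → no match
ii → no match
iii → match
iv → no match
v → match
vi → no match

iii, v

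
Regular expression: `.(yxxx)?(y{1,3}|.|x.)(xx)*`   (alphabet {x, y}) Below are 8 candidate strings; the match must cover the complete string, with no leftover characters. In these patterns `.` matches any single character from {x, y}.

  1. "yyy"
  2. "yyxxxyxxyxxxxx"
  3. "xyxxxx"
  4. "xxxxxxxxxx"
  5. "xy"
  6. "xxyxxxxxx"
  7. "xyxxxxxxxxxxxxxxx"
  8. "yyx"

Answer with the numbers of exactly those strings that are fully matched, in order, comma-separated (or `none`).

1 → match
2 → no match
3 → match
4 → match
5 → match
6 → match
7 → match
8 → no match

1, 3, 4, 5, 6, 7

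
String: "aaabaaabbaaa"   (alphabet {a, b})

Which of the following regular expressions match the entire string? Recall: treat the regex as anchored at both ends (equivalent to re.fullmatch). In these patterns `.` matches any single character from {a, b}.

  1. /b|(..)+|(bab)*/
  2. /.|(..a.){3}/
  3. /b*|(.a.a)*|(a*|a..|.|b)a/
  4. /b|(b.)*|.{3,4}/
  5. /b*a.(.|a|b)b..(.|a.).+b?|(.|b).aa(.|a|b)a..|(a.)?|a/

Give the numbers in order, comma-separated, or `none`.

1, 2, 5

1 → match
2 → match
3 → no match
4 → no match
5 → match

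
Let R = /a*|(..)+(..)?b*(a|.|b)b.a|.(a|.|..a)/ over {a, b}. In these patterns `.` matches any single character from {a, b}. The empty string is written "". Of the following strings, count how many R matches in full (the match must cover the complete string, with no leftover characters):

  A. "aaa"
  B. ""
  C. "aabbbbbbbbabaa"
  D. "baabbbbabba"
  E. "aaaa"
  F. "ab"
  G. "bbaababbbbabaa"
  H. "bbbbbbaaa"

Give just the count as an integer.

7

A → match
B → match
C → match
D → match
E → match
F → match
G → match
H → no match
Total matched: 7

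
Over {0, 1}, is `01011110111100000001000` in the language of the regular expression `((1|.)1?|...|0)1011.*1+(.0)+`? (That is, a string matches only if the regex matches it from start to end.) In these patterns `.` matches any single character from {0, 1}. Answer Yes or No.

Yes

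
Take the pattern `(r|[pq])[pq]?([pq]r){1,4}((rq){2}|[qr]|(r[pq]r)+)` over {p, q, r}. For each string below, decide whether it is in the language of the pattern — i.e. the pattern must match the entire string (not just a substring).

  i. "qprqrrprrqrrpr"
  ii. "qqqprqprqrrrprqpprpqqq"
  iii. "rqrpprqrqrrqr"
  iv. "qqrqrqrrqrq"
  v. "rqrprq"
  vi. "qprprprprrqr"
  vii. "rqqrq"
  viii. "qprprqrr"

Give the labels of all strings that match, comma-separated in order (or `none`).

i → match
ii → no match
iii → no match
iv → match
v → match
vi → match
vii → match
viii → match

i, iv, v, vi, vii, viii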